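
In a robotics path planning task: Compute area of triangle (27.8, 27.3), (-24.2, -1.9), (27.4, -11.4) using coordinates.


Area = |x_A(y_B-y_C) + x_B(y_C-y_A) + x_C(y_A-y_B)|/2
= |264.1 + 936.54 + 800.08|/2
= 2000.72/2 = 1000.36

1000.36


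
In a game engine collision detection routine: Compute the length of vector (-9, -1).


|u| = sqrt((-9)^2 + (-1)^2) = sqrt(82) = 9.0554

9.0554


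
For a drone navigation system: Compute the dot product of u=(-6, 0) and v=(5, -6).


u . v = u_x*v_x + u_y*v_y = (-6)*5 + 0*(-6)
= (-30) + 0 = -30

-30


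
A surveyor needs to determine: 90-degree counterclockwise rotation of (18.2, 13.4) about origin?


90° CCW: (x,y) -> (-y, x)
(18.2,13.4) -> (-13.4, 18.2)

(-13.4, 18.2)


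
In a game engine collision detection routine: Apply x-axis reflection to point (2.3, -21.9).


Reflection over x-axis: (x,y) -> (x,-y)
(2.3, -21.9) -> (2.3, 21.9)

(2.3, 21.9)


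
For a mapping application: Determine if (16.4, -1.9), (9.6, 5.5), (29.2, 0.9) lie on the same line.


Cross product: (9.6-16.4)*(0.9-(-1.9)) - (5.5-(-1.9))*(29.2-16.4)
= -113.76

No, not collinear


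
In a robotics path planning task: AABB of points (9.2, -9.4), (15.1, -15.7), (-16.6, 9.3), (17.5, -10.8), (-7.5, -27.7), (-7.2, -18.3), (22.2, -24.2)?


x range: [-16.6, 22.2]
y range: [-27.7, 9.3]
Bounding box: (-16.6,-27.7) to (22.2,9.3)

(-16.6,-27.7) to (22.2,9.3)


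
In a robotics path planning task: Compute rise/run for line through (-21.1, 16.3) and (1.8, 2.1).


slope = (y2-y1)/(x2-x1) = (2.1-16.3)/(1.8-(-21.1)) = (-14.2)/22.9 = -0.6201

-0.6201


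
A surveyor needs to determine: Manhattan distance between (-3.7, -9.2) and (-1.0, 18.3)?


|(-3.7)-(-1)| + |(-9.2)-18.3| = 2.7 + 27.5 = 30.2

30.2


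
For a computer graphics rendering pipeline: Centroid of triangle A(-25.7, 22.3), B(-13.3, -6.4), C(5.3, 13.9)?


Centroid = ((x_A+x_B+x_C)/3, (y_A+y_B+y_C)/3)
= (((-25.7)+(-13.3)+5.3)/3, (22.3+(-6.4)+13.9)/3)
= (-11.2333, 9.9333)

(-11.2333, 9.9333)


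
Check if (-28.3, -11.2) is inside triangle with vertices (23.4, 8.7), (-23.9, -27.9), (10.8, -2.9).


Cross products: AB x AP = -950.95, BC x BP = 689.49, CA x CP = 348.98
All same sign? no

No, outside


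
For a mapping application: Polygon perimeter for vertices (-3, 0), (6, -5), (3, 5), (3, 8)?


Sides: (-3, 0)->(6, -5): sqrt(106) = 10.29563, (6, -5)->(3, 5): sqrt(109) = 10.440307, (3, 5)->(3, 8): sqrt(9) = 3, (3, 8)->(-3, 0): sqrt(100) = 10
Sum = 33.735937
Perimeter = 33.7359

33.7359


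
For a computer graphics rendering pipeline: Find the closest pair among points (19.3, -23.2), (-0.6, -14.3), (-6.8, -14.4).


d(P0,P1) = 21.7995, d(P0,P2) = 27.5436, d(P1,P2) = 6.2008
Closest: P1 and P2

Closest pair: (-0.6, -14.3) and (-6.8, -14.4), distance = 6.2008


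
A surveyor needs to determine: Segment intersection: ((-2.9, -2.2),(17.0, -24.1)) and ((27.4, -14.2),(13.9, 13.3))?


Cross products: d1=671.25, d2=419.65, d3=424.77, d4=676.37
d1*d2 < 0 and d3*d4 < 0? no

No, they don't intersect


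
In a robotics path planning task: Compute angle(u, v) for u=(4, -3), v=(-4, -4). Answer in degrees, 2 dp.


u.v = -4, |u| = sqrt(25) = 5, |v| = sqrt(32) = 5.6569
cos(theta) = u.v/(|u||v|) = -4/sqrt(800) = -0.141421
theta = acos(-0.141421) = 98.13 degrees

98.13 degrees


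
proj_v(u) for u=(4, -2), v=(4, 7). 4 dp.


u.v = 2, |v| = sqrt(65) = 8.0623
Scalar projection = u.v / |v| = 2 / sqrt(65) = 0.2481

0.2481


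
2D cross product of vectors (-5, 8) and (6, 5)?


u x v = u_x*v_y - u_y*v_x = (-5)*5 - 8*6
= (-25) - 48 = -73

-73


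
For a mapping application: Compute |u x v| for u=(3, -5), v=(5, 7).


|u x v| = |3*7 - (-5)*5|
= |21 - (-25)| = 46

46


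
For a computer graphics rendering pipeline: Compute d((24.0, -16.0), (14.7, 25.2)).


dx=-9.3, dy=41.2
d^2 = (-9.3)^2 + 41.2^2 = 1783.93
d = sqrt(1783.93) = 42.2366

42.2366


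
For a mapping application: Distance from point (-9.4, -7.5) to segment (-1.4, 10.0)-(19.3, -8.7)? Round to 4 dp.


Project P onto AB: t = 0.2077 (clamped to [0,1])
Closest point on segment: (2.9, 6.1155)
Distance: 18.3486

18.3486


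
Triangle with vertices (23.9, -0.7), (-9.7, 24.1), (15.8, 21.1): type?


Side lengths squared: AB^2=1744, BC^2=659.25, CA^2=540.85
Sorted: [540.85, 659.25, 1744]
By sides: Scalene, By angles: Obtuse

Scalene, Obtuse


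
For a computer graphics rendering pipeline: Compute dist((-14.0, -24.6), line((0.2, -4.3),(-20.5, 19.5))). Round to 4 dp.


|cross product| = 758.17
|line direction| = sqrt(994.93) = 31.5425
Distance = 758.17/sqrt(994.93) = 24.0365

24.0365


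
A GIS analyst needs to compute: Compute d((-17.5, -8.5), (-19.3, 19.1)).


dx=-1.8, dy=27.6
d^2 = (-1.8)^2 + 27.6^2 = 765
d = sqrt(765) = 27.6586

27.6586


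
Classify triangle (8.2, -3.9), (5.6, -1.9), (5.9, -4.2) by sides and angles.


Side lengths squared: AB^2=10.76, BC^2=5.38, CA^2=5.38
Sorted: [5.38, 5.38, 10.76]
By sides: Isosceles, By angles: Right

Isosceles, Right


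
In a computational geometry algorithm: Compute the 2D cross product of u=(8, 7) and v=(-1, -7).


u x v = u_x*v_y - u_y*v_x = 8*(-7) - 7*(-1)
= (-56) - (-7) = -49

-49


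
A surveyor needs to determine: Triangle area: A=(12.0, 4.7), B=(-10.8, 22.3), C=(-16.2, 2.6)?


Area = |x_A(y_B-y_C) + x_B(y_C-y_A) + x_C(y_A-y_B)|/2
= |236.4 + 22.68 + 285.12|/2
= 544.2/2 = 272.1

272.1


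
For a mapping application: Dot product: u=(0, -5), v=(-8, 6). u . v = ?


u . v = u_x*v_x + u_y*v_y = 0*(-8) + (-5)*6
= 0 + (-30) = -30

-30


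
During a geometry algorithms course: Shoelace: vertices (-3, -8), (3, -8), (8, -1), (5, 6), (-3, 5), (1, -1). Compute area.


Shoelace sum: ((-3)*(-8) - 3*(-8)) + (3*(-1) - 8*(-8)) + (8*6 - 5*(-1)) + (5*5 - (-3)*6) + ((-3)*(-1) - 1*5) + (1*(-8) - (-3)*(-1))
= 192
Area = |192|/2 = 96

96


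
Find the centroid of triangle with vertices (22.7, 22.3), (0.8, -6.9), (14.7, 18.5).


Centroid = ((x_A+x_B+x_C)/3, (y_A+y_B+y_C)/3)
= ((22.7+0.8+14.7)/3, (22.3+(-6.9)+18.5)/3)
= (12.7333, 11.3)

(12.7333, 11.3)


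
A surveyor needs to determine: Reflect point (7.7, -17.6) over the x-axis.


Reflection over x-axis: (x,y) -> (x,-y)
(7.7, -17.6) -> (7.7, 17.6)

(7.7, 17.6)


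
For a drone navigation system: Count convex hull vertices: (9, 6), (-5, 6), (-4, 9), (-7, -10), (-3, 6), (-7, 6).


Convex hull vertices (CCW): (-7, -10), (9, 6), (-4, 9), (-7, 6)
Count = 4

4


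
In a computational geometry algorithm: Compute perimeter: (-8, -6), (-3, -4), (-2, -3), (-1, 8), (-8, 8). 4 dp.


Sides: (-8, -6)->(-3, -4): sqrt(29) = 5.385165, (-3, -4)->(-2, -3): sqrt(2) = 1.414214, (-2, -3)->(-1, 8): sqrt(122) = 11.045361, (-1, 8)->(-8, 8): sqrt(49) = 7, (-8, 8)->(-8, -6): sqrt(196) = 14
Sum = 38.84474
Perimeter = 38.8447

38.8447


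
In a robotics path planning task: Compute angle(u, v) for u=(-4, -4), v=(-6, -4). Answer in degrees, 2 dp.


u.v = 40, |u| = sqrt(32) = 5.6569, |v| = sqrt(52) = 7.2111
cos(theta) = u.v/(|u||v|) = 40/sqrt(1664) = 0.980581
theta = acos(0.980581) = 11.31 degrees

11.31 degrees


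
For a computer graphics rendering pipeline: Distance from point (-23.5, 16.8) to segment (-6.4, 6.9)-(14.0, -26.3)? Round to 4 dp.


Project P onto AB: t = 0 (clamped to [0,1])
Closest point on segment: (-6.4, 6.9)
Distance: 19.759

19.759


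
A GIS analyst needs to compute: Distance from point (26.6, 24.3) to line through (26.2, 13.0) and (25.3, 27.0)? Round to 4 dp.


|cross product| = 15.77
|line direction| = sqrt(196.81) = 14.0289
Distance = 15.77/sqrt(196.81) = 1.1241

1.1241


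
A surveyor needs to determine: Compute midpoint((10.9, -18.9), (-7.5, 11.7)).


M = ((10.9+(-7.5))/2, ((-18.9)+11.7)/2)
= (1.7, -3.6)

(1.7, -3.6)


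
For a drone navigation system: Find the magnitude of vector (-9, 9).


|u| = sqrt((-9)^2 + 9^2) = sqrt(162) = 12.7279

12.7279


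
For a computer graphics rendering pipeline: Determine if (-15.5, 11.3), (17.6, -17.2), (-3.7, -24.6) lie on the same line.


Cross product: (17.6-(-15.5))*((-24.6)-11.3) - ((-17.2)-11.3)*((-3.7)-(-15.5))
= -851.99

No, not collinear


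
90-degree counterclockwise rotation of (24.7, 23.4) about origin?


90° CCW: (x,y) -> (-y, x)
(24.7,23.4) -> (-23.4, 24.7)

(-23.4, 24.7)


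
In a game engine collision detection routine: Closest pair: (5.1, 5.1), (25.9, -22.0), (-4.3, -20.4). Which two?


d(P0,P1) = 34.1621, d(P0,P2) = 27.1774, d(P1,P2) = 30.2424
Closest: P0 and P2

Closest pair: (5.1, 5.1) and (-4.3, -20.4), distance = 27.1774


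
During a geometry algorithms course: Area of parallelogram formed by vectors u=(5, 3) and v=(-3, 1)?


|u x v| = |5*1 - 3*(-3)|
= |5 - (-9)| = 14

14


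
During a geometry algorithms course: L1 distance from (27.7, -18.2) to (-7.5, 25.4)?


|27.7-(-7.5)| + |(-18.2)-25.4| = 35.2 + 43.6 = 78.8

78.8


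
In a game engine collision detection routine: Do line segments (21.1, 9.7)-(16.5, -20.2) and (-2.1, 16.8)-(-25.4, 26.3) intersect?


Cross products: d1=-54.97, d2=685.4, d3=-726.34, d4=-1466.71
d1*d2 < 0 and d3*d4 < 0? no

No, they don't intersect


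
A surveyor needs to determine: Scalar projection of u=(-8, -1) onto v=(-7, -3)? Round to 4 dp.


u.v = 59, |v| = sqrt(58) = 7.6158
Scalar projection = u.v / |v| = 59 / sqrt(58) = 7.7471

7.7471


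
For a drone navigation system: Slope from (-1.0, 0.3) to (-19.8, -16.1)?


slope = (y2-y1)/(x2-x1) = ((-16.1)-0.3)/((-19.8)-(-1)) = (-16.4)/(-18.8) = 0.8723

0.8723


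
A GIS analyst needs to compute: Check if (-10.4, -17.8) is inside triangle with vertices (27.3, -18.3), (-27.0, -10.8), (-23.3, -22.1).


Cross products: AB x AP = 255.6, BC x BP = 161.68, CA x CP = 168.56
All same sign? yes

Yes, inside


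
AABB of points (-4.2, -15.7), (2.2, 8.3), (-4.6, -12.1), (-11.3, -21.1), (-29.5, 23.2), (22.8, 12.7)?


x range: [-29.5, 22.8]
y range: [-21.1, 23.2]
Bounding box: (-29.5,-21.1) to (22.8,23.2)

(-29.5,-21.1) to (22.8,23.2)


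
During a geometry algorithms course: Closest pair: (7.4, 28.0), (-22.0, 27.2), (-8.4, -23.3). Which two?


d(P0,P1) = 29.4109, d(P0,P2) = 53.678, d(P1,P2) = 52.2992
Closest: P0 and P1

Closest pair: (7.4, 28.0) and (-22.0, 27.2), distance = 29.4109


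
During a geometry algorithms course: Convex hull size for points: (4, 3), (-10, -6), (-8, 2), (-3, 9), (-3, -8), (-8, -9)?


Convex hull vertices (CCW): (-10, -6), (-8, -9), (-3, -8), (4, 3), (-3, 9), (-8, 2)
Count = 6

6


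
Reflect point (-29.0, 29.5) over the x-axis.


Reflection over x-axis: (x,y) -> (x,-y)
(-29, 29.5) -> (-29, -29.5)

(-29, -29.5)


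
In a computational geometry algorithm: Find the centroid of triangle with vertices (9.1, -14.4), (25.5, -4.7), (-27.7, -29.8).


Centroid = ((x_A+x_B+x_C)/3, (y_A+y_B+y_C)/3)
= ((9.1+25.5+(-27.7))/3, ((-14.4)+(-4.7)+(-29.8))/3)
= (2.3, -16.3)

(2.3, -16.3)


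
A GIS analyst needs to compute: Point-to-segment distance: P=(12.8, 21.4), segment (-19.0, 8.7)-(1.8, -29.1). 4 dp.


Project P onto AB: t = 0.0974 (clamped to [0,1])
Closest point on segment: (-16.9733, 5.0168)
Distance: 33.9832

33.9832


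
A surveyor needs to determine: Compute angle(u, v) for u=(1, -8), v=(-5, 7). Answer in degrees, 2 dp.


u.v = -61, |u| = sqrt(65) = 8.0623, |v| = sqrt(74) = 8.6023
cos(theta) = u.v/(|u||v|) = -61/sqrt(4810) = -0.879543
theta = acos(-0.879543) = 151.59 degrees

151.59 degrees


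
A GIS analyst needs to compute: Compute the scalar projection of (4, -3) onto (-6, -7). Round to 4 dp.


u.v = -3, |v| = sqrt(85) = 9.2195
Scalar projection = u.v / |v| = -3 / sqrt(85) = -0.3254

-0.3254


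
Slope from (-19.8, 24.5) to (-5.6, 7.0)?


slope = (y2-y1)/(x2-x1) = (7-24.5)/((-5.6)-(-19.8)) = (-17.5)/14.2 = -1.2324

-1.2324


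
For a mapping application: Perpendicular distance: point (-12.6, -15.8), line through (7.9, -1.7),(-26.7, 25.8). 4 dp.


|cross product| = 1051.61
|line direction| = sqrt(1953.41) = 44.1974
Distance = 1051.61/sqrt(1953.41) = 23.7935

23.7935


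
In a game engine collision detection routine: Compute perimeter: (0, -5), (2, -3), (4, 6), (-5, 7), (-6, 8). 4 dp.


Sides: (0, -5)->(2, -3): sqrt(8) = 2.828427, (2, -3)->(4, 6): sqrt(85) = 9.219544, (4, 6)->(-5, 7): sqrt(82) = 9.055385, (-5, 7)->(-6, 8): sqrt(2) = 1.414214, (-6, 8)->(0, -5): sqrt(205) = 14.317821
Sum = 36.835391
Perimeter = 36.8354

36.8354


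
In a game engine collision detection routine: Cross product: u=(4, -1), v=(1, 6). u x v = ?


u x v = u_x*v_y - u_y*v_x = 4*6 - (-1)*1
= 24 - (-1) = 25

25


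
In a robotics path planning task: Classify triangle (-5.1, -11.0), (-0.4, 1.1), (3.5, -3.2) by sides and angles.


Side lengths squared: AB^2=168.5, BC^2=33.7, CA^2=134.8
Sorted: [33.7, 134.8, 168.5]
By sides: Scalene, By angles: Right

Scalene, Right


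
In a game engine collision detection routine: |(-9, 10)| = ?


|u| = sqrt((-9)^2 + 10^2) = sqrt(181) = 13.4536

13.4536


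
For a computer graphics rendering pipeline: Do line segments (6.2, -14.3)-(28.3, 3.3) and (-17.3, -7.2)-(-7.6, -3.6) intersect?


Cross products: d1=-153.47, d2=-62.31, d3=570.51, d4=479.35
d1*d2 < 0 and d3*d4 < 0? no

No, they don't intersect


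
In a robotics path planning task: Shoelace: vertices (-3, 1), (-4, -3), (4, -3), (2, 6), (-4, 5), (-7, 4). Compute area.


Shoelace sum: ((-3)*(-3) - (-4)*1) + ((-4)*(-3) - 4*(-3)) + (4*6 - 2*(-3)) + (2*5 - (-4)*6) + ((-4)*4 - (-7)*5) + ((-7)*1 - (-3)*4)
= 125
Area = |125|/2 = 62.5

62.5


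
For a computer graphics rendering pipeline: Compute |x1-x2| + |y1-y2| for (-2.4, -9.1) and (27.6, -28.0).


|(-2.4)-27.6| + |(-9.1)-(-28)| = 30 + 18.9 = 48.9

48.9


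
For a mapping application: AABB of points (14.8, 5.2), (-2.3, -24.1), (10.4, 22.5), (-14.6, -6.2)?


x range: [-14.6, 14.8]
y range: [-24.1, 22.5]
Bounding box: (-14.6,-24.1) to (14.8,22.5)

(-14.6,-24.1) to (14.8,22.5)


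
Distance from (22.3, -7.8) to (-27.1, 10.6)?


dx=-49.4, dy=18.4
d^2 = (-49.4)^2 + 18.4^2 = 2778.92
d = sqrt(2778.92) = 52.7155

52.7155


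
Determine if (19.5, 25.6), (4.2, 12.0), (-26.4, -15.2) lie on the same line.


Cross product: (4.2-19.5)*((-15.2)-25.6) - (12-25.6)*((-26.4)-19.5)
= 0

Yes, collinear


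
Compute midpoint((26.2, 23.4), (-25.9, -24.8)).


M = ((26.2+(-25.9))/2, (23.4+(-24.8))/2)
= (0.15, -0.7)

(0.15, -0.7)


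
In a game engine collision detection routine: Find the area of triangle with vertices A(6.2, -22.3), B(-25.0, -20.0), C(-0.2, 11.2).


Area = |x_A(y_B-y_C) + x_B(y_C-y_A) + x_C(y_A-y_B)|/2
= |(-193.44) + (-837.5) + 0.46|/2
= 1030.48/2 = 515.24

515.24


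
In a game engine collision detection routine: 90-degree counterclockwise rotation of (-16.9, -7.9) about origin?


90° CCW: (x,y) -> (-y, x)
(-16.9,-7.9) -> (7.9, -16.9)

(7.9, -16.9)


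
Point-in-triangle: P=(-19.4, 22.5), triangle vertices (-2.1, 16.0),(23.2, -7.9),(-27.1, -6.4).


Cross products: AB x AP = -249.02, BC x BP = -1465.22, CA x CP = 550.02
All same sign? no

No, outside


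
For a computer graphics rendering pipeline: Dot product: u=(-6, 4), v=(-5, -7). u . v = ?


u . v = u_x*v_x + u_y*v_y = (-6)*(-5) + 4*(-7)
= 30 + (-28) = 2

2


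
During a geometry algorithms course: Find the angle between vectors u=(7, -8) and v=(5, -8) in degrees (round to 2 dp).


u.v = 99, |u| = sqrt(113) = 10.6301, |v| = sqrt(89) = 9.434
cos(theta) = u.v/(|u||v|) = 99/sqrt(10057) = 0.987191
theta = acos(0.987191) = 9.18 degrees

9.18 degrees


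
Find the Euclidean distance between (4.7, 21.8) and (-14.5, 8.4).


dx=-19.2, dy=-13.4
d^2 = (-19.2)^2 + (-13.4)^2 = 548.2
d = sqrt(548.2) = 23.4137

23.4137


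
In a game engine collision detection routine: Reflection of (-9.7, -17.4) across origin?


Reflection over origin: (x,y) -> (-x,-y)
(-9.7, -17.4) -> (9.7, 17.4)

(9.7, 17.4)


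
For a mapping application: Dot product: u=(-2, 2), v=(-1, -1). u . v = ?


u . v = u_x*v_x + u_y*v_y = (-2)*(-1) + 2*(-1)
= 2 + (-2) = 0

0


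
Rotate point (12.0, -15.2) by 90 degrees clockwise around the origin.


90° CW: (x,y) -> (y, -x)
(12,-15.2) -> (-15.2, -12)

(-15.2, -12)


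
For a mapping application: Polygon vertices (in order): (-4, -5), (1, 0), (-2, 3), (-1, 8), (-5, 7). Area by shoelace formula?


Shoelace sum: ((-4)*0 - 1*(-5)) + (1*3 - (-2)*0) + ((-2)*8 - (-1)*3) + ((-1)*7 - (-5)*8) + ((-5)*(-5) - (-4)*7)
= 81
Area = |81|/2 = 40.5

40.5


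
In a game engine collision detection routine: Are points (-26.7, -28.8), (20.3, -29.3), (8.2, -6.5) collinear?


Cross product: (20.3-(-26.7))*((-6.5)-(-28.8)) - ((-29.3)-(-28.8))*(8.2-(-26.7))
= 1065.55

No, not collinear


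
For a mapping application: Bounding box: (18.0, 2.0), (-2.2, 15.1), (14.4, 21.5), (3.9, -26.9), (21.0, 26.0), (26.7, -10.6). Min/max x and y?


x range: [-2.2, 26.7]
y range: [-26.9, 26]
Bounding box: (-2.2,-26.9) to (26.7,26)

(-2.2,-26.9) to (26.7,26)


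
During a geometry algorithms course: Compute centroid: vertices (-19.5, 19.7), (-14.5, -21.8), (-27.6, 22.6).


Centroid = ((x_A+x_B+x_C)/3, (y_A+y_B+y_C)/3)
= (((-19.5)+(-14.5)+(-27.6))/3, (19.7+(-21.8)+22.6)/3)
= (-20.5333, 6.8333)

(-20.5333, 6.8333)


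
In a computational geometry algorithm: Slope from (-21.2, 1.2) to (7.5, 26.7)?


slope = (y2-y1)/(x2-x1) = (26.7-1.2)/(7.5-(-21.2)) = 25.5/28.7 = 0.8885

0.8885


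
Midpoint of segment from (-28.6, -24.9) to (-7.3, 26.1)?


M = (((-28.6)+(-7.3))/2, ((-24.9)+26.1)/2)
= (-17.95, 0.6)

(-17.95, 0.6)


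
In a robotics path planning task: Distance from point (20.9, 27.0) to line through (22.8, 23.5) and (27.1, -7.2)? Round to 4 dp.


|cross product| = 43.28
|line direction| = sqrt(960.98) = 30.9997
Distance = 43.28/sqrt(960.98) = 1.3961

1.3961


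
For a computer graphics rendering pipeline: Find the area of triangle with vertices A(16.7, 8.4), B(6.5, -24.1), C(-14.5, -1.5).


Area = |x_A(y_B-y_C) + x_B(y_C-y_A) + x_C(y_A-y_B)|/2
= |(-377.42) + (-64.35) + (-471.25)|/2
= 913.02/2 = 456.51

456.51


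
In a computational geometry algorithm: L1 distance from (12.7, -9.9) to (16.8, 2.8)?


|12.7-16.8| + |(-9.9)-2.8| = 4.1 + 12.7 = 16.8

16.8


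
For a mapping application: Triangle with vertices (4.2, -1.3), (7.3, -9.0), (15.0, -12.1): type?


Side lengths squared: AB^2=68.9, BC^2=68.9, CA^2=233.28
Sorted: [68.9, 68.9, 233.28]
By sides: Isosceles, By angles: Obtuse

Isosceles, Obtuse


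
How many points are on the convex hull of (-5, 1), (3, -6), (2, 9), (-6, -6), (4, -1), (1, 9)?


Convex hull vertices (CCW): (-6, -6), (3, -6), (4, -1), (2, 9), (1, 9), (-5, 1)
Count = 6

6


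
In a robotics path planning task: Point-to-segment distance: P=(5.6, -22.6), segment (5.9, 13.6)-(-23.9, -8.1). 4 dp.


Project P onto AB: t = 0.5846 (clamped to [0,1])
Closest point on segment: (-11.5222, 0.9134)
Distance: 29.0869

29.0869


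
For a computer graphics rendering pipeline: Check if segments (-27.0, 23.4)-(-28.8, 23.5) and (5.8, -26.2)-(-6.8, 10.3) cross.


Cross products: d1=572.24, d2=636.68, d3=86, d4=21.56
d1*d2 < 0 and d3*d4 < 0? no

No, they don't intersect


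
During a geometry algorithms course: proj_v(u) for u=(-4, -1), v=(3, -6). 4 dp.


u.v = -6, |v| = sqrt(45) = 6.7082
Scalar projection = u.v / |v| = -6 / sqrt(45) = -0.8944

-0.8944


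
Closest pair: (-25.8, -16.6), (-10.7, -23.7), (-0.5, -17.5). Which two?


d(P0,P1) = 16.6859, d(P0,P2) = 25.316, d(P1,P2) = 11.9365
Closest: P1 and P2

Closest pair: (-10.7, -23.7) and (-0.5, -17.5), distance = 11.9365


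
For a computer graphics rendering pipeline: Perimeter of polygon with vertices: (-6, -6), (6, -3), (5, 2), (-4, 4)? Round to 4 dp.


Sides: (-6, -6)->(6, -3): sqrt(153) = 12.369317, (6, -3)->(5, 2): sqrt(26) = 5.09902, (5, 2)->(-4, 4): sqrt(85) = 9.219544, (-4, 4)->(-6, -6): sqrt(104) = 10.198039
Sum = 36.88592
Perimeter = 36.8859

36.8859


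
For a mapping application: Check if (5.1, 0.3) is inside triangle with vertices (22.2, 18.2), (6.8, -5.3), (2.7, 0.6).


Cross products: AB x AP = -126.19, BC x BP = -12.93, CA x CP = -48.09
All same sign? yes

Yes, inside


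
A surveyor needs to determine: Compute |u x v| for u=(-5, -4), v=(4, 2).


|u x v| = |(-5)*2 - (-4)*4|
= |(-10) - (-16)| = 6

6


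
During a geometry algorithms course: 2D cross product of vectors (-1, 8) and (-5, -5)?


u x v = u_x*v_y - u_y*v_x = (-1)*(-5) - 8*(-5)
= 5 - (-40) = 45

45


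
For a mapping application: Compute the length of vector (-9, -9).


|u| = sqrt((-9)^2 + (-9)^2) = sqrt(162) = 12.7279

12.7279


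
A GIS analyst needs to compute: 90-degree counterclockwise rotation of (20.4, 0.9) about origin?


90° CCW: (x,y) -> (-y, x)
(20.4,0.9) -> (-0.9, 20.4)

(-0.9, 20.4)


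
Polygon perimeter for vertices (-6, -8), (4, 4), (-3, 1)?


Sides: (-6, -8)->(4, 4): sqrt(244) = 15.620499, (4, 4)->(-3, 1): sqrt(58) = 7.615773, (-3, 1)->(-6, -8): sqrt(90) = 9.486833
Sum = 32.723105
Perimeter = 32.7231

32.7231


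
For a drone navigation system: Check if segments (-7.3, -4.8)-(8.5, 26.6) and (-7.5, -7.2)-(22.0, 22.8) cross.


Cross products: d1=64.8, d2=517.1, d3=-31.64, d4=-483.94
d1*d2 < 0 and d3*d4 < 0? no

No, they don't intersect


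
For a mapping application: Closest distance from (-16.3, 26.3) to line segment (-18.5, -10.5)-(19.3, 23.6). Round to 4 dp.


Project P onto AB: t = 0.5163 (clamped to [0,1])
Closest point on segment: (1.0157, 7.1054)
Distance: 25.8508

25.8508


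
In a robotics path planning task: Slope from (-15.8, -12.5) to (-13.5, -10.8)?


slope = (y2-y1)/(x2-x1) = ((-10.8)-(-12.5))/((-13.5)-(-15.8)) = 1.7/2.3 = 0.7391

0.7391


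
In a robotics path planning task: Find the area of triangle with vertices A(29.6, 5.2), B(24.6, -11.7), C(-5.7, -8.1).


Area = |x_A(y_B-y_C) + x_B(y_C-y_A) + x_C(y_A-y_B)|/2
= |(-106.56) + (-327.18) + (-96.33)|/2
= 530.07/2 = 265.035

265.035


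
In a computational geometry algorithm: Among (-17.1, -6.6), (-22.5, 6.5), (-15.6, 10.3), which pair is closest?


d(P0,P1) = 14.1693, d(P0,P2) = 16.9664, d(P1,P2) = 7.8772
Closest: P1 and P2

Closest pair: (-22.5, 6.5) and (-15.6, 10.3), distance = 7.8772


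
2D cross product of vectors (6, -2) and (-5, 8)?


u x v = u_x*v_y - u_y*v_x = 6*8 - (-2)*(-5)
= 48 - 10 = 38

38


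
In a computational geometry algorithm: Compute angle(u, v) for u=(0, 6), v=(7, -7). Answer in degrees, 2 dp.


u.v = -42, |u| = sqrt(36) = 6, |v| = sqrt(98) = 9.8995
cos(theta) = u.v/(|u||v|) = -42/sqrt(3528) = -0.707107
theta = acos(-0.707107) = 135 degrees

135 degrees


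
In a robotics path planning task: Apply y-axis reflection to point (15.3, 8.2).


Reflection over y-axis: (x,y) -> (-x,y)
(15.3, 8.2) -> (-15.3, 8.2)

(-15.3, 8.2)


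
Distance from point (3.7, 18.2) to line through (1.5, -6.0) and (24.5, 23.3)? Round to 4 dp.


|cross product| = 492.14
|line direction| = sqrt(1387.49) = 37.249
Distance = 492.14/sqrt(1387.49) = 13.2122

13.2122


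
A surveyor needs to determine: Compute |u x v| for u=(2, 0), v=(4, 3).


|u x v| = |2*3 - 0*4|
= |6 - 0| = 6

6


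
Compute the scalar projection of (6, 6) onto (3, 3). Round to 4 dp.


u.v = 36, |v| = sqrt(18) = 4.2426
Scalar projection = u.v / |v| = 36 / sqrt(18) = 8.4853

8.4853


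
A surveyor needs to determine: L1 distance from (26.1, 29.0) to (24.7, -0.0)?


|26.1-24.7| + |29-0| = 1.4 + 29 = 30.4

30.4


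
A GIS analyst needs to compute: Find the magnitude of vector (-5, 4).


|u| = sqrt((-5)^2 + 4^2) = sqrt(41) = 6.4031

6.4031


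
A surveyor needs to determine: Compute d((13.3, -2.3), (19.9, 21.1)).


dx=6.6, dy=23.4
d^2 = 6.6^2 + 23.4^2 = 591.12
d = sqrt(591.12) = 24.313

24.313


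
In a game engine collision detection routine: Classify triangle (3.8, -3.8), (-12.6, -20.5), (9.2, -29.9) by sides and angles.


Side lengths squared: AB^2=547.85, BC^2=563.6, CA^2=710.37
Sorted: [547.85, 563.6, 710.37]
By sides: Scalene, By angles: Acute

Scalene, Acute


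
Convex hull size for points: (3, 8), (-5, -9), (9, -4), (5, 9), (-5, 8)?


Convex hull vertices (CCW): (-5, -9), (9, -4), (5, 9), (-5, 8)
Count = 4

4


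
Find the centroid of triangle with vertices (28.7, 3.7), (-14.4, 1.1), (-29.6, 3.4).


Centroid = ((x_A+x_B+x_C)/3, (y_A+y_B+y_C)/3)
= ((28.7+(-14.4)+(-29.6))/3, (3.7+1.1+3.4)/3)
= (-5.1, 2.7333)

(-5.1, 2.7333)


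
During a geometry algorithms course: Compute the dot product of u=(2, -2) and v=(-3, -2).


u . v = u_x*v_x + u_y*v_y = 2*(-3) + (-2)*(-2)
= (-6) + 4 = -2

-2


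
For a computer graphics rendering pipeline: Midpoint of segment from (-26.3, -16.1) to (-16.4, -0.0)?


M = (((-26.3)+(-16.4))/2, ((-16.1)+0)/2)
= (-21.35, -8.05)

(-21.35, -8.05)


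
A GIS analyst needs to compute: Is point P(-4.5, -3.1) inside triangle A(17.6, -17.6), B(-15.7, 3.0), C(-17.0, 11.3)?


Cross products: AB x AP = -27.59, BC x BP = -85.03, CA x CP = -136.99
All same sign? yes

Yes, inside


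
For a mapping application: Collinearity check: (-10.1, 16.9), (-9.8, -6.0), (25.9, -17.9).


Cross product: ((-9.8)-(-10.1))*((-17.9)-16.9) - ((-6)-16.9)*(25.9-(-10.1))
= 813.96

No, not collinear


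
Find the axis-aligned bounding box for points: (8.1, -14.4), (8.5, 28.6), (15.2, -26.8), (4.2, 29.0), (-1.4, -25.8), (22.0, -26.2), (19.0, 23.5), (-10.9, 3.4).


x range: [-10.9, 22]
y range: [-26.8, 29]
Bounding box: (-10.9,-26.8) to (22,29)

(-10.9,-26.8) to (22,29)


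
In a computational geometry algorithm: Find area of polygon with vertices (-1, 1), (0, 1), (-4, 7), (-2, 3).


Shoelace sum: ((-1)*1 - 0*1) + (0*7 - (-4)*1) + ((-4)*3 - (-2)*7) + ((-2)*1 - (-1)*3)
= 6
Area = |6|/2 = 3

3


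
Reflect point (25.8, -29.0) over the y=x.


Reflection over y=x: (x,y) -> (y,x)
(25.8, -29) -> (-29, 25.8)

(-29, 25.8)


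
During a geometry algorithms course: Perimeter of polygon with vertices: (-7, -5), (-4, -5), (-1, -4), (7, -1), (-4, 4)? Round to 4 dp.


Sides: (-7, -5)->(-4, -5): sqrt(9) = 3, (-4, -5)->(-1, -4): sqrt(10) = 3.162278, (-1, -4)->(7, -1): sqrt(73) = 8.544004, (7, -1)->(-4, 4): sqrt(146) = 12.083046, (-4, 4)->(-7, -5): sqrt(90) = 9.486833
Sum = 36.276161
Perimeter = 36.2762

36.2762


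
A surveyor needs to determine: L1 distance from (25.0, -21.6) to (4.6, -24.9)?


|25-4.6| + |(-21.6)-(-24.9)| = 20.4 + 3.3 = 23.7

23.7


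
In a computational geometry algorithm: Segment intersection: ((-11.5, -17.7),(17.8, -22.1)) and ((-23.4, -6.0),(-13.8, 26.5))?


Cross products: d1=-499.07, d2=-1493.56, d3=290.45, d4=1284.94
d1*d2 < 0 and d3*d4 < 0? no

No, they don't intersect


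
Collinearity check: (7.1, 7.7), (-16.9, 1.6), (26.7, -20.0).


Cross product: ((-16.9)-7.1)*((-20)-7.7) - (1.6-7.7)*(26.7-7.1)
= 784.36

No, not collinear


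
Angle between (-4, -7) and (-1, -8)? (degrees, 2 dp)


u.v = 60, |u| = sqrt(65) = 8.0623, |v| = sqrt(65) = 8.0623
cos(theta) = u.v/(|u||v|) = 60/sqrt(4225) = 0.923077
theta = acos(0.923077) = 22.62 degrees

22.62 degrees


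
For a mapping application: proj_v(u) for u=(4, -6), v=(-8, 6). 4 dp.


u.v = -68, |v| = sqrt(100) = 10
Scalar projection = u.v / |v| = -68 / sqrt(100) = -6.8

-6.8


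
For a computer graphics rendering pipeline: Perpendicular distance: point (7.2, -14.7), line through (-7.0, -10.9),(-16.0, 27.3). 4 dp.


|cross product| = 508.24
|line direction| = sqrt(1540.24) = 39.2459
Distance = 508.24/sqrt(1540.24) = 12.9501

12.9501


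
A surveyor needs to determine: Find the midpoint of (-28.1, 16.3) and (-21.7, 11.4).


M = (((-28.1)+(-21.7))/2, (16.3+11.4)/2)
= (-24.9, 13.85)

(-24.9, 13.85)


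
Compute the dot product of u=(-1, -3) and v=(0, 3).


u . v = u_x*v_x + u_y*v_y = (-1)*0 + (-3)*3
= 0 + (-9) = -9

-9


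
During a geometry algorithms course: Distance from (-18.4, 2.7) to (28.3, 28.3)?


dx=46.7, dy=25.6
d^2 = 46.7^2 + 25.6^2 = 2836.25
d = sqrt(2836.25) = 53.2565

53.2565


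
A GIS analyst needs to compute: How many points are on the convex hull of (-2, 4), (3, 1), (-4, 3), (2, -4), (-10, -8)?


Convex hull vertices (CCW): (-10, -8), (2, -4), (3, 1), (-2, 4), (-4, 3)
Count = 5

5


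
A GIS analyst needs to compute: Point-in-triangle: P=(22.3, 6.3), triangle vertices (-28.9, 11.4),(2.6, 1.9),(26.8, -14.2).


Cross products: AB x AP = 325.75, BC x BP = 423.65, CA x CP = -1026.65
All same sign? no

No, outside


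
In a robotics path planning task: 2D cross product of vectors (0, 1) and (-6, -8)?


u x v = u_x*v_y - u_y*v_x = 0*(-8) - 1*(-6)
= 0 - (-6) = 6

6


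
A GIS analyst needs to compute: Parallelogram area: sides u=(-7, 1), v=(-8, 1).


|u x v| = |(-7)*1 - 1*(-8)|
= |(-7) - (-8)| = 1

1


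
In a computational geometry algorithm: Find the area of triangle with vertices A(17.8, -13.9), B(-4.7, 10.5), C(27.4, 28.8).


Area = |x_A(y_B-y_C) + x_B(y_C-y_A) + x_C(y_A-y_B)|/2
= |(-325.74) + (-200.69) + (-668.56)|/2
= 1194.99/2 = 597.495

597.495


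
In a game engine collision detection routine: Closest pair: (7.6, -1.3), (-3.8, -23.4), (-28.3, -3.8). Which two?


d(P0,P1) = 24.867, d(P0,P2) = 35.9869, d(P1,P2) = 31.3753
Closest: P0 and P1

Closest pair: (7.6, -1.3) and (-3.8, -23.4), distance = 24.867


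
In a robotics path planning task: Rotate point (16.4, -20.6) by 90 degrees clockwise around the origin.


90° CW: (x,y) -> (y, -x)
(16.4,-20.6) -> (-20.6, -16.4)

(-20.6, -16.4)


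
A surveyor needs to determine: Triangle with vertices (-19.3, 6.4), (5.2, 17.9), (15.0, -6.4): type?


Side lengths squared: AB^2=732.5, BC^2=686.53, CA^2=1340.33
Sorted: [686.53, 732.5, 1340.33]
By sides: Scalene, By angles: Acute

Scalene, Acute


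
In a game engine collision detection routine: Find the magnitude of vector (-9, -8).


|u| = sqrt((-9)^2 + (-8)^2) = sqrt(145) = 12.0416

12.0416


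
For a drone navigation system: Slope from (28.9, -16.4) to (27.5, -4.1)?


slope = (y2-y1)/(x2-x1) = ((-4.1)-(-16.4))/(27.5-28.9) = 12.3/(-1.4) = -8.7857

-8.7857


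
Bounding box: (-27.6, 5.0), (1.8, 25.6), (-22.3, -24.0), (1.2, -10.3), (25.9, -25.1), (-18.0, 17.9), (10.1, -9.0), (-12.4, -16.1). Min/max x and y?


x range: [-27.6, 25.9]
y range: [-25.1, 25.6]
Bounding box: (-27.6,-25.1) to (25.9,25.6)

(-27.6,-25.1) to (25.9,25.6)


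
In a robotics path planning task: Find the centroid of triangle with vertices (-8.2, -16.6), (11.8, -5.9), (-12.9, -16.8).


Centroid = ((x_A+x_B+x_C)/3, (y_A+y_B+y_C)/3)
= (((-8.2)+11.8+(-12.9))/3, ((-16.6)+(-5.9)+(-16.8))/3)
= (-3.1, -13.1)

(-3.1, -13.1)


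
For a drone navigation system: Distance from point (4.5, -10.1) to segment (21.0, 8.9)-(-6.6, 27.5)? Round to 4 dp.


Project P onto AB: t = 0.0921 (clamped to [0,1])
Closest point on segment: (18.4586, 10.6127)
Distance: 24.9771

24.9771


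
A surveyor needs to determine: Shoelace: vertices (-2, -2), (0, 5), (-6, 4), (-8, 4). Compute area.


Shoelace sum: ((-2)*5 - 0*(-2)) + (0*4 - (-6)*5) + ((-6)*4 - (-8)*4) + ((-8)*(-2) - (-2)*4)
= 52
Area = |52|/2 = 26

26


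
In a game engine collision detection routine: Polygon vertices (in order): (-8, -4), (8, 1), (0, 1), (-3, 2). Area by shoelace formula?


Shoelace sum: ((-8)*1 - 8*(-4)) + (8*1 - 0*1) + (0*2 - (-3)*1) + ((-3)*(-4) - (-8)*2)
= 63
Area = |63|/2 = 31.5

31.5


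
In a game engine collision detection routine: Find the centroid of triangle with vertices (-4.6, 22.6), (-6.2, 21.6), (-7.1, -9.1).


Centroid = ((x_A+x_B+x_C)/3, (y_A+y_B+y_C)/3)
= (((-4.6)+(-6.2)+(-7.1))/3, (22.6+21.6+(-9.1))/3)
= (-5.9667, 11.7)

(-5.9667, 11.7)


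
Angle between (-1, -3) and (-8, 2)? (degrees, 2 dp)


u.v = 2, |u| = sqrt(10) = 3.1623, |v| = sqrt(68) = 8.2462
cos(theta) = u.v/(|u||v|) = 2/sqrt(680) = 0.076696
theta = acos(0.076696) = 85.6 degrees

85.6 degrees


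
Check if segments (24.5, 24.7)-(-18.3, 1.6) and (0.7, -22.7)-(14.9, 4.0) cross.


Cross products: d1=37.62, d2=852.36, d3=1478.94, d4=664.2
d1*d2 < 0 and d3*d4 < 0? no

No, they don't intersect


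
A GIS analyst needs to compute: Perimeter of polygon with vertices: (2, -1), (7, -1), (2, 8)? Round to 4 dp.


Sides: (2, -1)->(7, -1): sqrt(25) = 5, (7, -1)->(2, 8): sqrt(106) = 10.29563, (2, 8)->(2, -1): sqrt(81) = 9
Sum = 24.29563
Perimeter = 24.2956

24.2956


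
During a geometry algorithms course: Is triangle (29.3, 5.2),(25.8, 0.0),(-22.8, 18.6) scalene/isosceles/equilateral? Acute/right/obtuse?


Side lengths squared: AB^2=39.29, BC^2=2707.92, CA^2=2893.97
Sorted: [39.29, 2707.92, 2893.97]
By sides: Scalene, By angles: Obtuse

Scalene, Obtuse


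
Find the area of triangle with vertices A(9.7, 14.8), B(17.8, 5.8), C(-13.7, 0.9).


Area = |x_A(y_B-y_C) + x_B(y_C-y_A) + x_C(y_A-y_B)|/2
= |47.53 + (-247.42) + (-123.3)|/2
= 323.19/2 = 161.595

161.595


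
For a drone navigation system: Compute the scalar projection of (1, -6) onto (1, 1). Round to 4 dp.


u.v = -5, |v| = sqrt(2) = 1.4142
Scalar projection = u.v / |v| = -5 / sqrt(2) = -3.5355

-3.5355


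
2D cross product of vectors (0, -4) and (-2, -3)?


u x v = u_x*v_y - u_y*v_x = 0*(-3) - (-4)*(-2)
= 0 - 8 = -8

-8


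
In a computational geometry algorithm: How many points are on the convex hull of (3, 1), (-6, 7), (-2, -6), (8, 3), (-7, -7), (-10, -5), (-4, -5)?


Convex hull vertices (CCW): (-10, -5), (-7, -7), (-2, -6), (8, 3), (-6, 7)
Count = 5

5


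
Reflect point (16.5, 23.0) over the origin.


Reflection over origin: (x,y) -> (-x,-y)
(16.5, 23) -> (-16.5, -23)

(-16.5, -23)


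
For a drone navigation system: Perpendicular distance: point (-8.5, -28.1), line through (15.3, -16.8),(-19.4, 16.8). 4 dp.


|cross product| = 1191.79
|line direction| = sqrt(2333.05) = 48.3017
Distance = 1191.79/sqrt(2333.05) = 24.6739

24.6739


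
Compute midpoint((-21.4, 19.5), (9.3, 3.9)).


M = (((-21.4)+9.3)/2, (19.5+3.9)/2)
= (-6.05, 11.7)

(-6.05, 11.7)


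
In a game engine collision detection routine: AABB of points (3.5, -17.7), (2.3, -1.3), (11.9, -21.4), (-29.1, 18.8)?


x range: [-29.1, 11.9]
y range: [-21.4, 18.8]
Bounding box: (-29.1,-21.4) to (11.9,18.8)

(-29.1,-21.4) to (11.9,18.8)


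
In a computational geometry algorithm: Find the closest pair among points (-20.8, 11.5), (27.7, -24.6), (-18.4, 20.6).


d(P0,P1) = 60.4604, d(P0,P2) = 9.4112, d(P1,P2) = 64.562
Closest: P0 and P2

Closest pair: (-20.8, 11.5) and (-18.4, 20.6), distance = 9.4112


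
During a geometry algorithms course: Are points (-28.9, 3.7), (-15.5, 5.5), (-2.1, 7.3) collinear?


Cross product: ((-15.5)-(-28.9))*(7.3-3.7) - (5.5-3.7)*((-2.1)-(-28.9))
= 0

Yes, collinear


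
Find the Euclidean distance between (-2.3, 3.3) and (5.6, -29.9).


dx=7.9, dy=-33.2
d^2 = 7.9^2 + (-33.2)^2 = 1164.65
d = sqrt(1164.65) = 34.127

34.127


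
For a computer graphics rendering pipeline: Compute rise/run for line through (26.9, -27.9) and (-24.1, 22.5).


slope = (y2-y1)/(x2-x1) = (22.5-(-27.9))/((-24.1)-26.9) = 50.4/(-51) = -0.9882

-0.9882


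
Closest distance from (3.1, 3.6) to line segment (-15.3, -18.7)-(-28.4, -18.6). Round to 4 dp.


Project P onto AB: t = 0 (clamped to [0,1])
Closest point on segment: (-15.3, -18.7)
Distance: 28.9111

28.9111


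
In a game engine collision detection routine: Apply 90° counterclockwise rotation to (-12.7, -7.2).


90° CCW: (x,y) -> (-y, x)
(-12.7,-7.2) -> (7.2, -12.7)

(7.2, -12.7)


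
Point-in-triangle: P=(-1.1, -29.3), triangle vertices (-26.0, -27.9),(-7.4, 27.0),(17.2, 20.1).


Cross products: AB x AP = -1393.05, BC x BP = -1341.51, CA x CP = 1255.68
All same sign? no

No, outside


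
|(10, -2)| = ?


|u| = sqrt(10^2 + (-2)^2) = sqrt(104) = 10.198

10.198


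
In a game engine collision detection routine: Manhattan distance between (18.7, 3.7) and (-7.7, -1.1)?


|18.7-(-7.7)| + |3.7-(-1.1)| = 26.4 + 4.8 = 31.2

31.2


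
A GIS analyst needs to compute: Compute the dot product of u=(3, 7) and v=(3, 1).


u . v = u_x*v_x + u_y*v_y = 3*3 + 7*1
= 9 + 7 = 16

16


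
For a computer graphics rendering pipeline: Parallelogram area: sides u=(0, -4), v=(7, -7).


|u x v| = |0*(-7) - (-4)*7|
= |0 - (-28)| = 28

28


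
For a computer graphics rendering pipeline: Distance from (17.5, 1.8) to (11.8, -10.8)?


dx=-5.7, dy=-12.6
d^2 = (-5.7)^2 + (-12.6)^2 = 191.25
d = sqrt(191.25) = 13.8293

13.8293


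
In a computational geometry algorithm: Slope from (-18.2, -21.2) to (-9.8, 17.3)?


slope = (y2-y1)/(x2-x1) = (17.3-(-21.2))/((-9.8)-(-18.2)) = 38.5/8.4 = 4.5833

4.5833


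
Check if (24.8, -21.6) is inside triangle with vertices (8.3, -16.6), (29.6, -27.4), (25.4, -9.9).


Cross products: AB x AP = 71.7, BC x BP = 59.64, CA x CP = 196.05
All same sign? yes

Yes, inside


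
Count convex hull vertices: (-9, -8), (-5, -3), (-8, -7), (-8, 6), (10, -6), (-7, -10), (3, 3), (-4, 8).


Convex hull vertices (CCW): (-9, -8), (-7, -10), (10, -6), (3, 3), (-4, 8), (-8, 6)
Count = 6

6


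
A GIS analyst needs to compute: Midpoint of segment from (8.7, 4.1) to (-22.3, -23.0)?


M = ((8.7+(-22.3))/2, (4.1+(-23))/2)
= (-6.8, -9.45)

(-6.8, -9.45)


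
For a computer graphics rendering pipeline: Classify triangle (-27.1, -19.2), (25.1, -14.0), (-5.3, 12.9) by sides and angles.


Side lengths squared: AB^2=2751.88, BC^2=1647.77, CA^2=1505.65
Sorted: [1505.65, 1647.77, 2751.88]
By sides: Scalene, By angles: Acute

Scalene, Acute


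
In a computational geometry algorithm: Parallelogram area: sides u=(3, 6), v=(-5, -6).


|u x v| = |3*(-6) - 6*(-5)|
= |(-18) - (-30)| = 12

12


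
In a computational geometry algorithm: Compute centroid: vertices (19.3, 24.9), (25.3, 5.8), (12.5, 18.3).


Centroid = ((x_A+x_B+x_C)/3, (y_A+y_B+y_C)/3)
= ((19.3+25.3+12.5)/3, (24.9+5.8+18.3)/3)
= (19.0333, 16.3333)

(19.0333, 16.3333)


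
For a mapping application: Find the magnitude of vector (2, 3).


|u| = sqrt(2^2 + 3^2) = sqrt(13) = 3.6056

3.6056


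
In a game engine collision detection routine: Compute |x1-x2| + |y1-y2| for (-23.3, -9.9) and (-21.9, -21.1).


|(-23.3)-(-21.9)| + |(-9.9)-(-21.1)| = 1.4 + 11.2 = 12.6

12.6


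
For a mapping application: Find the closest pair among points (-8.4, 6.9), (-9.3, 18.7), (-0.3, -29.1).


d(P0,P1) = 11.8343, d(P0,P2) = 36.9, d(P1,P2) = 48.6399
Closest: P0 and P1

Closest pair: (-8.4, 6.9) and (-9.3, 18.7), distance = 11.8343


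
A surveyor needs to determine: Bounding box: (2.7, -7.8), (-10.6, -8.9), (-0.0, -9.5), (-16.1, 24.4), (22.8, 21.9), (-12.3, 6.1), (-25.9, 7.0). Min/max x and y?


x range: [-25.9, 22.8]
y range: [-9.5, 24.4]
Bounding box: (-25.9,-9.5) to (22.8,24.4)

(-25.9,-9.5) to (22.8,24.4)


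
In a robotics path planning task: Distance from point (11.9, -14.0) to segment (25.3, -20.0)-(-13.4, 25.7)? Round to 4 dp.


Project P onto AB: t = 0.2211 (clamped to [0,1])
Closest point on segment: (16.7448, -9.8973)
Distance: 6.3485

6.3485


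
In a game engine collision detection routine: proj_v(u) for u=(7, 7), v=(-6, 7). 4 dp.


u.v = 7, |v| = sqrt(85) = 9.2195
Scalar projection = u.v / |v| = 7 / sqrt(85) = 0.7593

0.7593


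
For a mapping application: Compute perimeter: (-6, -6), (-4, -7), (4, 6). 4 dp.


Sides: (-6, -6)->(-4, -7): sqrt(5) = 2.236068, (-4, -7)->(4, 6): sqrt(233) = 15.264338, (4, 6)->(-6, -6): sqrt(244) = 15.620499
Sum = 33.120905
Perimeter = 33.1209

33.1209


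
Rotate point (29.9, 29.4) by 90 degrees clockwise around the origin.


90° CW: (x,y) -> (y, -x)
(29.9,29.4) -> (29.4, -29.9)

(29.4, -29.9)
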